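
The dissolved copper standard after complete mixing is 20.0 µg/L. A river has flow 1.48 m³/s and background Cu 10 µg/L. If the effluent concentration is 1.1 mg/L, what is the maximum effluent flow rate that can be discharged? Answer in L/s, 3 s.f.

13.7 L/s

10 µg/L = 0.01 mg/L.
20.0 µg/L = 0.02 mg/L.
Mass balance at complete mixing: C_std·(Q_w + Q_r) = Q_w·C_e + Q_r·C_b.
Rearranging, Q_w = Q_r·(C_std − C_b)/(C_e − C_std) = 1.48·(0.02 − 0.01) / (1.1 − 0.02) = 0.0137 m³/s.
= 13.7 L/s.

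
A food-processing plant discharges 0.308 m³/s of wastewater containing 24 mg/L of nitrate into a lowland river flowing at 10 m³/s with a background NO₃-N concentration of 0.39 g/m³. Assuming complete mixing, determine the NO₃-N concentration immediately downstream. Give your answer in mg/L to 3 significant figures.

1.10 mg/L

Conservation of mass across the mixing zone: C = (0.308·24 + 10·0.39) / (0.308 + 10) = 11.29/10.31 = 1.095 mg/L.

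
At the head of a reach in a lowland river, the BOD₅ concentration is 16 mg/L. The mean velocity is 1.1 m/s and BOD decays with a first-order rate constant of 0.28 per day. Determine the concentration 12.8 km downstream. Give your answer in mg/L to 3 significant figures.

Travel time t = 12.8 km / 1.1 m/s = 1.28e+04/1.1 = 1.164e+04 s = 0.1347 d.
First-order decay: C = 16·exp(−0.28·0.1347) = 16·0.963 = 15.41 mg/L.

15.4 mg/L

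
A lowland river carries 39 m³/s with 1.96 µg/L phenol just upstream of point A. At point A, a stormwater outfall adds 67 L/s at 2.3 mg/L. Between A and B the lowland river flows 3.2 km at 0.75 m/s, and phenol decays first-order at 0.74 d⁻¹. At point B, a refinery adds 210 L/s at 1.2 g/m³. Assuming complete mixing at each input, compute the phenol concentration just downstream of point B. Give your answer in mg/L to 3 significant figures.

0.0121 mg/L

1.96 µg/L = 0.00196 mg/L.
67 L/s = 0.067 m³/s.
After input A: C = (39·0.00196 + 0.067·2.3) / 39.07 = 0.005901 mg/L.
Over the 3.2 km reach to input B (t = 4267 s = 0.04938 d), decay gives C = 0.005901·exp(−0.74·0.04938) = 0.005689 mg/L.
210 L/s = 0.21 m³/s.
After input B: C = (39.07·0.005689 + 0.21·1.2) / 39.28 = 0.01207 mg/L.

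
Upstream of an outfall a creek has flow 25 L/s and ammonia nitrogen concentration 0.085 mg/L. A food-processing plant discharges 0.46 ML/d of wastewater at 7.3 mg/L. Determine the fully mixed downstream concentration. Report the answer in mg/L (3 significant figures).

0.46 ML/d = 0.005324 m³/s.
25 L/s = 0.025 m³/s.
Conservation of mass across the mixing zone: C = (0.005324·7.3 + 0.025·0.085) / (0.005324 + 0.025) = 0.04099/0.03032 = 1.352 mg/L.

1.35 mg/L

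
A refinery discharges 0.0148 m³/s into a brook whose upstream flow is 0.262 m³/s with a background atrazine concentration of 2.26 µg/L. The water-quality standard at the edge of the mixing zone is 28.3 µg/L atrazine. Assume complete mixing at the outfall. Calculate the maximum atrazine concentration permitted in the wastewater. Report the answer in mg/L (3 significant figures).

0.489 mg/L

2.26 µg/L = 0.00226 mg/L.
28.3 µg/L = 0.0283 mg/L.
Mass balance: 0.0283·0.2768 = 0.0148·Cₑ + 0.262·0.00226.
Cₑ = (0.007833 − 0.0005921) / 0.0148 = 0.4893 mg/L.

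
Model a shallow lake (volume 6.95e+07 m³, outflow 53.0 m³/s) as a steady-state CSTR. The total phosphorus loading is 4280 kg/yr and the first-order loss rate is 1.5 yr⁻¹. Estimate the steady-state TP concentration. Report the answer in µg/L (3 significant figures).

2.41 µg/L

Outflow Q = 53.0 m³/s × 3.156e+07 s/yr = 1.673e+09 m³/yr.
Steady-state CSTR mass balance: W = Q·C + k·V·C, so C = W/(Q + kV).
Q + kV = 1.673e+09 + 1.5·6.95e+07 = 1.777e+09 m³/yr.
C = 4280/1.777e+09 = 2.409e-06 kg/m³ = 0.002409 mg/L = 2.409 µg/L.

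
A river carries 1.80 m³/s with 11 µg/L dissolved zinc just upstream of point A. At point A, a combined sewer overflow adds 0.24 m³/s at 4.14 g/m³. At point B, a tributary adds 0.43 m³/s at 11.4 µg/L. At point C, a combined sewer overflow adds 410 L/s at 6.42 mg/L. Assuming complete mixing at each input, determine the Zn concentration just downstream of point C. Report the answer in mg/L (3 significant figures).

11 µg/L = 0.011 mg/L.
After input A: C = (1.8·0.011 + 0.24·4.14) / 2.04 = 0.4968 mg/L.
11.4 µg/L = 0.0114 mg/L.
After input B: C = (2.04·0.4968 + 0.43·0.0114) / 2.47 = 0.4123 mg/L.
410 L/s = 0.41 m³/s.
After input C: C = (2.47·0.4123 + 0.41·6.42) / 2.88 = 1.268 mg/L.

1.27 mg/L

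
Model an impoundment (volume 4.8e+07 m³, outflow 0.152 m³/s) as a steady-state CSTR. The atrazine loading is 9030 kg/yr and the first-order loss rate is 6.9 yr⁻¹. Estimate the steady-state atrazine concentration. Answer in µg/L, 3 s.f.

Outflow Q = 0.152 m³/s × 3.156e+07 s/yr = 4.797e+06 m³/yr.
Steady-state CSTR mass balance: W = Q·C + k·V·C, so C = W/(Q + kV).
Q + kV = 4.797e+06 + 6.9·4.8e+07 = 3.36e+08 m³/yr.
C = 9030/3.36e+08 = 2.688e-05 kg/m³ = 0.02688 mg/L = 26.88 µg/L.

26.9 µg/L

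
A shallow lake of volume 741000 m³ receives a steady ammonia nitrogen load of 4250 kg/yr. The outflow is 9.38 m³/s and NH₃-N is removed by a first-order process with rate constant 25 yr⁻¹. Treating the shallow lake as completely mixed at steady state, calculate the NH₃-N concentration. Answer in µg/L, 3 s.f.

13.5 µg/L

Outflow Q = 9.38 m³/s × 3.156e+07 s/yr = 2.96e+08 m³/yr.
Steady-state CSTR mass balance: W = Q·C + k·V·C, so C = W/(Q + kV).
Q + kV = 2.96e+08 + 25·741000 = 3.145e+08 m³/yr.
C = 4250/3.145e+08 = 1.351e-05 kg/m³ = 0.01351 mg/L = 13.51 µg/L.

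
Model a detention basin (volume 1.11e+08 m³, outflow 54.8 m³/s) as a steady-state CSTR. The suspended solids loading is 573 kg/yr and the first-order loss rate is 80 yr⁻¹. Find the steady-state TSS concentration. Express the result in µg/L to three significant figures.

0.0540 µg/L

Outflow Q = 54.8 m³/s × 3.156e+07 s/yr = 1.729e+09 m³/yr.
Steady-state CSTR mass balance: W = Q·C + k·V·C, so C = W/(Q + kV).
Q + kV = 1.729e+09 + 80·1.11e+08 = 1.061e+10 m³/yr.
C = 573/1.061e+10 = 5.401e-08 kg/m³ = 5.401e-05 mg/L = 0.05401 µg/L.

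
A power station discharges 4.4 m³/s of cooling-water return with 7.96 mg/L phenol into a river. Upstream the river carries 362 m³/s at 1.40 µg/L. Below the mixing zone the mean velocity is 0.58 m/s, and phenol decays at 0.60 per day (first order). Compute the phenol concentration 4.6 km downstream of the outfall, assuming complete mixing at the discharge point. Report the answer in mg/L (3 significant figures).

1.40 µg/L = 0.0014 mg/L.
After complete mixing, C₀ = (4.4·7.96 + 362·0.0014) / 366.4 = 0.09697 mg/L.
Travel time t = 4600 m / 0.58 m/s = 7931 s = 0.09179 d.
C = 0.09697·exp(−0.60·0.09179) = 0.09697·0.9464 = 0.09178 mg/L.

0.0918 mg/L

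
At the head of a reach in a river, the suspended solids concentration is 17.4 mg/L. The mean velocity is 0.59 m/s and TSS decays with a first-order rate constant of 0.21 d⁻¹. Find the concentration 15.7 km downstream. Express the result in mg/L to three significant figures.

Travel time t = 15.7 km / 0.59 m/s = 1.57e+04/0.59 = 2.661e+04 s = 0.308 d.
First-order decay: C = 17.4·exp(−0.21·0.308) = 17.4·0.9374 = 16.31 mg/L.

16.3 mg/L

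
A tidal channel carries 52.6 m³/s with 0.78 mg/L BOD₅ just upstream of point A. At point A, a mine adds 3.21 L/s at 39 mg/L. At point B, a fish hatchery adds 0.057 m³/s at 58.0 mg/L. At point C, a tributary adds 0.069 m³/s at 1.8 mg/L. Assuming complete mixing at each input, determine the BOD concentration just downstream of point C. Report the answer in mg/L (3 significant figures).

3.21 L/s = 0.00321 m³/s.
After input A: C = (52.6·0.78 + 0.00321·39) / 52.6 = 0.7823 mg/L.
After input B: C = (52.6·0.7823 + 0.057·58) / 52.66 = 0.8443 mg/L.
After input C: C = (52.66·0.8443 + 0.069·1.8) / 52.73 = 0.8455 mg/L.

0.846 mg/L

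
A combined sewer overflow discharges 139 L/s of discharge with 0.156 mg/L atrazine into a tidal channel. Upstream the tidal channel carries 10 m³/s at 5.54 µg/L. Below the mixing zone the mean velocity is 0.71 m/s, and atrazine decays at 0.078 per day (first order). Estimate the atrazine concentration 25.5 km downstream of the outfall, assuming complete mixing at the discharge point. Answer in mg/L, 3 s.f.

0.00736 mg/L

139 L/s = 0.139 m³/s.
5.54 µg/L = 0.00554 mg/L.
After complete mixing, C₀ = (0.139·0.156 + 10·0.00554) / 10.14 = 0.007603 mg/L.
Travel time t = 2.55e+04 m / 0.71 m/s = 3.592e+04 s = 0.4157 d.
C = 0.007603·exp(−0.078·0.4157) = 0.007603·0.9681 = 0.00736 mg/L.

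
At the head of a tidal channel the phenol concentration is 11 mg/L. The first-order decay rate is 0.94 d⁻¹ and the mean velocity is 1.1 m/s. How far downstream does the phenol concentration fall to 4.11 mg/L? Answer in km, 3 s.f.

From C = C₀·e^(−kt), t = ln(C₀/C)/k = ln(11/4.11)/0.94 = 0.9845/0.94 = 1.047 d.
Distance = v·t = 1.1 m/s × 9.049e+04 s = 9.954e+04 m = 99.54 km.

99.5 km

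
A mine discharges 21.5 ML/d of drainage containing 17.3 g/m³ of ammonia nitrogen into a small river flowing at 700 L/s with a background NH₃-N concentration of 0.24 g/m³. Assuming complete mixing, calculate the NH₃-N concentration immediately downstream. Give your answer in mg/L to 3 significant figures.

4.71 mg/L

21.5 ML/d = 0.2488 m³/s.
700 L/s = 0.7 m³/s.
Flow-weighted mixing gives C = (0.2488·17.3 + 0.7·0.24) / (0.2488 + 0.7) = 4.473/0.9488 = 4.714 mg/L.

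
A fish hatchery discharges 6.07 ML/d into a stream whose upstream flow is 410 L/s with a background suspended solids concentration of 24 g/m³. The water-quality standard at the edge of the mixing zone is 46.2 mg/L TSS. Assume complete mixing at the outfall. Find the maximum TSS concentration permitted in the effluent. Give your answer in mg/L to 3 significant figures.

176 mg/L

6.07 ML/d = 0.07025 m³/s.
410 L/s = 0.41 m³/s.
Mass balance: 46.2·0.4803 = 0.07025·Cₑ + 0.41·24.
Cₑ = (22.19 − 9.84) / 0.07025 = 175.8 mg/L.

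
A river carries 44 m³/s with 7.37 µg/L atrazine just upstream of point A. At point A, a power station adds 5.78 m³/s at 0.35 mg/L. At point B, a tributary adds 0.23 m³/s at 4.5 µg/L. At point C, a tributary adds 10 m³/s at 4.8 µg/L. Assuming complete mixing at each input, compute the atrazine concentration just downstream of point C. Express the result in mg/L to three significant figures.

7.37 µg/L = 0.00737 mg/L.
After input A: C = (44·0.00737 + 5.78·0.35) / 49.78 = 0.04715 mg/L.
4.5 µg/L = 0.0045 mg/L.
After input B: C = (49.78·0.04715 + 0.23·0.0045) / 50.01 = 0.04696 mg/L.
4.8 µg/L = 0.0048 mg/L.
After input C: C = (50.01·0.04696 + 10·0.0048) / 60.01 = 0.03993 mg/L.

0.0399 mg/L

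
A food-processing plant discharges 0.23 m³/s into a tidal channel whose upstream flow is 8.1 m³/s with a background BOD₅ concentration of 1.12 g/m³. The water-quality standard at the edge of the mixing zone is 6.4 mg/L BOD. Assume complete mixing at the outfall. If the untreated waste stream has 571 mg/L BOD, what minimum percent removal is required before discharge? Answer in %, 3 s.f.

66.3 %

Mass balance: 6.4·8.33 = 0.23·Cₑ + 8.1·1.12.
Cₑ = (53.31 − 9.072) / 0.23 = 192.3 mg/L.
Required removal = 1 − 192.3/571 = 66.31 %.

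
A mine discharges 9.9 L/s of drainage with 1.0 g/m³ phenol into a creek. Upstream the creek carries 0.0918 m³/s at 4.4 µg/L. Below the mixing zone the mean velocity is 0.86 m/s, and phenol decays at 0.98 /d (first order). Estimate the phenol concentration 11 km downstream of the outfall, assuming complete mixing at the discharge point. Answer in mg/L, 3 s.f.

9.9 L/s = 0.0099 m³/s.
4.4 µg/L = 0.0044 mg/L.
After complete mixing, C₀ = (0.0099·1 + 0.0918·0.0044) / 0.1017 = 0.1013 mg/L.
Travel time t = 1.1e+04 m / 0.86 m/s = 1.279e+04 s = 0.148 d.
C = 0.1013·exp(−0.98·0.148) = 0.1013·0.865 = 0.08763 mg/L.

0.0876 mg/L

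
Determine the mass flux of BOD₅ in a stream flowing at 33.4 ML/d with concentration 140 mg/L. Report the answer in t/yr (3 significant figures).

1710 t/yr

33.4 ML/d = 0.3866 m³/s.
Mass flux = Q·C = 0.3866 m³/s × 140 g/m³ = 54.12 g/s.
= 54.12 g/s × 31.56 = 1708 t/yr.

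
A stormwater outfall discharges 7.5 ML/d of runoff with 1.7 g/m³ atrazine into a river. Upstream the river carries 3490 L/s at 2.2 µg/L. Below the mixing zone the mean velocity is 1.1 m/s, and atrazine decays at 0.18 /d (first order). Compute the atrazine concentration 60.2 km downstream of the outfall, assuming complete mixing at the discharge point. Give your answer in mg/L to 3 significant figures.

7.5 ML/d = 0.08681 m³/s.
3490 L/s = 3.49 m³/s.
2.2 µg/L = 0.0022 mg/L.
After complete mixing, C₀ = (0.08681·1.7 + 3.49·0.0022) / 3.577 = 0.0434 mg/L.
Travel time t = 6.02e+04 m / 1.1 m/s = 5.473e+04 s = 0.6334 d.
C = 0.0434·exp(−0.18·0.6334) = 0.0434·0.8922 = 0.03873 mg/L.

0.0387 mg/L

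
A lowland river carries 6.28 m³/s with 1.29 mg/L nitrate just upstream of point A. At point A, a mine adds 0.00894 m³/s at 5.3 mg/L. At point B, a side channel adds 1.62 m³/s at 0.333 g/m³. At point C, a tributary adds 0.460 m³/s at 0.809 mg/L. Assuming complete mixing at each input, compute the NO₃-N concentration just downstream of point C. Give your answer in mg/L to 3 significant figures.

1.08 mg/L

After input A: C = (6.28·1.29 + 0.00894·5.3) / 6.289 = 1.296 mg/L.
After input B: C = (6.289·1.296 + 1.62·0.333) / 7.909 = 1.099 mg/L.
After input C: C = (7.909·1.099 + 0.46·0.809) / 8.369 = 1.083 mg/L.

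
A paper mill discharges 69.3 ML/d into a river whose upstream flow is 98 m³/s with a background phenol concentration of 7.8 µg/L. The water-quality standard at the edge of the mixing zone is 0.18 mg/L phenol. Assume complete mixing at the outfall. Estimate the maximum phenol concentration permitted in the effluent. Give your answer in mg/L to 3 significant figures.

69.3 ML/d = 0.8021 m³/s.
7.8 µg/L = 0.0078 mg/L.
Mass balance: 0.18·98.8 = 0.8021·Cₑ + 98·0.0078.
Cₑ = (17.78 − 0.7644) / 0.8021 = 21.22 mg/L.

21.2 mg/L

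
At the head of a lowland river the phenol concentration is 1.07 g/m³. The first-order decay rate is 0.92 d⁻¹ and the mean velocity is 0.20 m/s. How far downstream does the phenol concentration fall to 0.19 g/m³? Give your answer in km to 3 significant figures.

From C = C₀·e^(−kt), t = ln(C₀/C)/k = ln(1.07/0.19)/0.92 = 1.728/0.92 = 1.879 d.
Distance = v·t = 0.20 m/s × 1.623e+05 s = 3.246e+04 m = 32.46 km.

32.5 km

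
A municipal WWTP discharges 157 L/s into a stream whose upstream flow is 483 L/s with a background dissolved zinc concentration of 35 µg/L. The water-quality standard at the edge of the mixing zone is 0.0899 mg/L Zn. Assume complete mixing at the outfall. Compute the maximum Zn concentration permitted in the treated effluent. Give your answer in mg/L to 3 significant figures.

157 L/s = 0.157 m³/s.
483 L/s = 0.483 m³/s.
35 µg/L = 0.035 mg/L.
Mass balance: 0.0899·0.64 = 0.157·Cₑ + 0.483·0.035.
Cₑ = (0.05754 − 0.0169) / 0.157 = 0.2588 mg/L.

0.259 mg/L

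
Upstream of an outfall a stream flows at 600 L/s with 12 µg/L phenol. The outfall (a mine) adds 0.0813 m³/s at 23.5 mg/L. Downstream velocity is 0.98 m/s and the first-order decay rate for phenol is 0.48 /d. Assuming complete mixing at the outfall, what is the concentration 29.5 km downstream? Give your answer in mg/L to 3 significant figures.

2.38 mg/L

600 L/s = 0.6 m³/s.
12 µg/L = 0.012 mg/L.
After complete mixing, C₀ = (0.0813·23.5 + 0.6·0.012) / 0.6813 = 2.815 mg/L.
Travel time t = 2.95e+04 m / 0.98 m/s = 3.01e+04 s = 0.3484 d.
C = 2.815·exp(−0.48·0.3484) = 2.815·0.846 = 2.381 mg/L.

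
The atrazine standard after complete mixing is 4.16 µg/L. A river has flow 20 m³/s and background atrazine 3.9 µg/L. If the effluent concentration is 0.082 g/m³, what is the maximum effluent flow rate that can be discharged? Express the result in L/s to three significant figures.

66.8 L/s

3.9 µg/L = 0.0039 mg/L.
4.16 µg/L = 0.00416 mg/L.
Mass balance at complete mixing: C_std·(Q_w + Q_r) = Q_w·C_e + Q_r·C_b.
Rearranging, Q_w = Q_r·(C_std − C_b)/(C_e − C_std) = 20·(0.00416 − 0.0039) / (0.082 − 0.00416) = 0.0668 m³/s.
= 66.8 L/s.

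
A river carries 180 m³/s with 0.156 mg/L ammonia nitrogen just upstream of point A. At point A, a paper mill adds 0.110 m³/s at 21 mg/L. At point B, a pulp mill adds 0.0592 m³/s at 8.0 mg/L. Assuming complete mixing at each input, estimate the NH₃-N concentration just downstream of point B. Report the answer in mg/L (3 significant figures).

0.171 mg/L

After input A: C = (180·0.156 + 0.11·21) / 180.1 = 0.1687 mg/L.
After input B: C = (180.1·0.1687 + 0.0592·8) / 180.2 = 0.1713 mg/L.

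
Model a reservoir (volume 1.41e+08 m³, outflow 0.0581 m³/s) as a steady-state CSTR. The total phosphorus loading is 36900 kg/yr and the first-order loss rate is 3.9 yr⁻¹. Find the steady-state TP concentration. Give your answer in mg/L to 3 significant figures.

0.0669 mg/L

Outflow Q = 0.0581 m³/s × 3.156e+07 s/yr = 1.833e+06 m³/yr.
Steady-state CSTR mass balance: W = Q·C + k·V·C, so C = W/(Q + kV).
Q + kV = 1.833e+06 + 3.9·1.41e+08 = 5.517e+08 m³/yr.
C = 36900/5.517e+08 = 6.688e-05 kg/m³ = 0.06688 mg/L.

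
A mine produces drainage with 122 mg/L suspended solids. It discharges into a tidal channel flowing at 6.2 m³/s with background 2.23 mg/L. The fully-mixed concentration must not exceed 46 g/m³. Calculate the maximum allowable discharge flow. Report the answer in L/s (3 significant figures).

Mass balance at complete mixing: C_std·(Q_w + Q_r) = Q_w·C_e + Q_r·C_b.
Rearranging, Q_w = Q_r·(C_std − C_b)/(C_e − C_std) = 6.2·(46 − 2.23) / (122 − 46) = 3.571 m³/s.
= 3571 L/s.

3570 L/s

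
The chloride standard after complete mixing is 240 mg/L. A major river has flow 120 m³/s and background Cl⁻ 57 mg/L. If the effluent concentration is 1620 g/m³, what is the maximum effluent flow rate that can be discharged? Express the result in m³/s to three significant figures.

Mass balance at complete mixing: C_std·(Q_w + Q_r) = Q_w·C_e + Q_r·C_b.
Rearranging, Q_w = Q_r·(C_std − C_b)/(C_e − C_std) = 120·(240 − 57) / (1620 − 240) = 15.91 m³/s.

15.9 m³/s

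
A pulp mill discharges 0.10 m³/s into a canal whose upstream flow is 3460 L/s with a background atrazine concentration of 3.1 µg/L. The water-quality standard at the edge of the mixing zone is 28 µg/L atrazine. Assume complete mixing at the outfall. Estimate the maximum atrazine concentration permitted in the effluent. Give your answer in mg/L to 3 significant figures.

3460 L/s = 3.46 m³/s.
3.1 µg/L = 0.0031 mg/L.
28 µg/L = 0.028 mg/L.
Mass balance: 0.028·3.56 = 0.1·Cₑ + 3.46·0.0031.
Cₑ = (0.09968 − 0.01073) / 0.1 = 0.8895 mg/L.

0.890 mg/L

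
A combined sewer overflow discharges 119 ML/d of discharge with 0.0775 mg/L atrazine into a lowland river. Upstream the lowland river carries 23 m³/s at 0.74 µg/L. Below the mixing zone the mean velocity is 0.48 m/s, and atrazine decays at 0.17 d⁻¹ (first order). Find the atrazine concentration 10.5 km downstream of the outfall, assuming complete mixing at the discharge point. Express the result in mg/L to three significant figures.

0.00486 mg/L

119 ML/d = 1.377 m³/s.
0.74 µg/L = 0.00074 mg/L.
After complete mixing, C₀ = (1.377·0.0775 + 23·0.00074) / 24.38 = 0.005077 mg/L.
Travel time t = 1.05e+04 m / 0.48 m/s = 2.188e+04 s = 0.2532 d.
C = 0.005077·exp(−0.17·0.2532) = 0.005077·0.9579 = 0.004863 mg/L.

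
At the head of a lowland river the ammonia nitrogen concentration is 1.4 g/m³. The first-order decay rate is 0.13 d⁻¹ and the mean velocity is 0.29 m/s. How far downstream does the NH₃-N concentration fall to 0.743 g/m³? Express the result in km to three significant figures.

From C = C₀·e^(−kt), t = ln(C₀/C)/k = ln(1.4/0.743)/0.13 = 0.6335/0.13 = 4.873 d.
Distance = v·t = 0.29 m/s × 4.211e+05 s = 1.221e+05 m = 122.1 km.

122 km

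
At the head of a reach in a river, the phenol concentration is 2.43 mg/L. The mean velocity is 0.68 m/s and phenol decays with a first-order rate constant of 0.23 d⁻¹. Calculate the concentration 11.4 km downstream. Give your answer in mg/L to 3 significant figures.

2.32 mg/L

Travel time t = 11.4 km / 0.68 m/s = 1.14e+04/0.68 = 1.676e+04 s = 0.194 d.
First-order decay: C = 2.43·exp(−0.23·0.194) = 2.43·0.9564 = 2.324 mg/L.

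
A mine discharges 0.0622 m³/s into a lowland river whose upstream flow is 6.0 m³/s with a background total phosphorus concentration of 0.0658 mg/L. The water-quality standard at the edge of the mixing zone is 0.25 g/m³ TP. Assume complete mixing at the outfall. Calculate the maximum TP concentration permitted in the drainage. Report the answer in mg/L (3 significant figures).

Mass balance: 0.25·6.062 = 0.0622·Cₑ + 6·0.0658.
Cₑ = (1.516 − 0.3948) / 0.0622 = 18.02 mg/L.

18.0 mg/L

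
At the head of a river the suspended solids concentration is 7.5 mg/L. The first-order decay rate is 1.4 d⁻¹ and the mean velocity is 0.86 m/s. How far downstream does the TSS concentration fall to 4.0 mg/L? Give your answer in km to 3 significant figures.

33.4 km

From C = C₀·e^(−kt), t = ln(C₀/C)/k = ln(7.5/4.0)/1.4 = 0.6286/1.4 = 0.449 d.
Distance = v·t = 0.86 m/s × 3.879e+04 s = 3.336e+04 m = 33.36 km.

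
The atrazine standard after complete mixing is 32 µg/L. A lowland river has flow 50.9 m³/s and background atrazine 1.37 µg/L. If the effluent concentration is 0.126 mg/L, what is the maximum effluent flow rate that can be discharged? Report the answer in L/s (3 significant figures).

1.37 µg/L = 0.00137 mg/L.
32 µg/L = 0.032 mg/L.
Mass balance at complete mixing: C_std·(Q_w + Q_r) = Q_w·C_e + Q_r·C_b.
Rearranging, Q_w = Q_r·(C_std − C_b)/(C_e − C_std) = 50.9·(0.032 − 0.00137) / (0.126 − 0.032) = 16.59 m³/s.
= 1.659e+04 L/s.

16600 L/s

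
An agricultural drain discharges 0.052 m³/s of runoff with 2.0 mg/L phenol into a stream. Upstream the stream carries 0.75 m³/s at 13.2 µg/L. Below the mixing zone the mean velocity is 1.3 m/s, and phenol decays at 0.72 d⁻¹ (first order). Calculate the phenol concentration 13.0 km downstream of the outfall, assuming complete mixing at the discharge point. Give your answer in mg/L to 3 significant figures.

13.2 µg/L = 0.0132 mg/L.
After complete mixing, C₀ = (0.052·2 + 0.75·0.0132) / 0.802 = 0.142 mg/L.
Travel time t = 1.3e+04 m / 1.3 m/s = 1e+04 s = 0.1157 d.
C = 0.142·exp(−0.72·0.1157) = 0.142·0.92 = 0.1307 mg/L.

0.131 mg/L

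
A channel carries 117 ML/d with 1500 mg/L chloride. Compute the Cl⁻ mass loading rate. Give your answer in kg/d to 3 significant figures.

117 ML/d = 1.354 m³/s.
Mass flux = Q·C = 1.354 m³/s × 1500 g/m³ = 2031 g/s.
= 2031 g/s × 86.4 = 1.755e+05 kg/d.

176000 kg/d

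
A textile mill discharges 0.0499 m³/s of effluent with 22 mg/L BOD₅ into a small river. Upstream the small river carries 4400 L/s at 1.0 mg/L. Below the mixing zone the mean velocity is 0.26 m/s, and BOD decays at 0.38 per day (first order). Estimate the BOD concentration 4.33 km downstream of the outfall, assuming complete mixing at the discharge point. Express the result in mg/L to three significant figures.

4400 L/s = 4.4 m³/s.
After complete mixing, C₀ = (0.0499·22 + 4.4·1) / 4.45 = 1.235 mg/L.
Travel time t = 4330 m / 0.26 m/s = 1.665e+04 s = 0.1928 d.
C = 1.235·exp(−0.38·0.1928) = 1.235·0.9294 = 1.148 mg/L.

1.15 mg/L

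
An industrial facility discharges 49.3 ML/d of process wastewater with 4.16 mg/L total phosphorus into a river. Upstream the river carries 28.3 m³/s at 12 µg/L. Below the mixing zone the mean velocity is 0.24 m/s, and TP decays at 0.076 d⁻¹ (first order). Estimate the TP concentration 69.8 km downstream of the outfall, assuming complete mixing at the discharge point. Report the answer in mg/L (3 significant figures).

0.0728 mg/L

49.3 ML/d = 0.5706 m³/s.
12 µg/L = 0.012 mg/L.
After complete mixing, C₀ = (0.5706·4.16 + 28.3·0.012) / 28.87 = 0.09398 mg/L.
Travel time t = 6.98e+04 m / 0.24 m/s = 2.908e+05 s = 3.366 d.
C = 0.09398·exp(−0.076·3.366) = 0.09398·0.7743 = 0.07277 mg/L.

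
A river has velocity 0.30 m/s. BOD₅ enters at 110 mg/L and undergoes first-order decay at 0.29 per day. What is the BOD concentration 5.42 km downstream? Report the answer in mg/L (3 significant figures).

Travel time t = 5.42 km / 0.30 m/s = 5420/0.30 = 1.807e+04 s = 0.2091 d.
First-order decay: C = 110·exp(−0.29·0.2091) = 110·0.9412 = 103.5 mg/L.

104 mg/L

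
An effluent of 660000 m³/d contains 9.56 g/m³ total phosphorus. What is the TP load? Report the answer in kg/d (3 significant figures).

660000 m³/d = 7.639 m³/s.
Mass flux = Q·C = 7.639 m³/s × 9.56 g/m³ = 73.03 g/s.
= 73.03 g/s × 86.4 = 6310 kg/d.

6310 kg/d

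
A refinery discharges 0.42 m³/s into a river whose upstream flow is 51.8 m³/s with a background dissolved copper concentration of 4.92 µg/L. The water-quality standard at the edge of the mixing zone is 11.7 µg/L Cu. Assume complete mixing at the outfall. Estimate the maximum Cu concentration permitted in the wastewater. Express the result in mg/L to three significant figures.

0.848 mg/L

4.92 µg/L = 0.00492 mg/L.
11.7 µg/L = 0.0117 mg/L.
Mass balance: 0.0117·52.22 = 0.42·Cₑ + 51.8·0.00492.
Cₑ = (0.611 − 0.2549) / 0.42 = 0.8479 mg/L.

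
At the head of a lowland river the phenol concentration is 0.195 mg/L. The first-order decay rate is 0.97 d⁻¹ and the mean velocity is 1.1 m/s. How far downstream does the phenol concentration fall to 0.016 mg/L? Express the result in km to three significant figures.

245 km

From C = C₀·e^(−kt), t = ln(C₀/C)/k = ln(0.195/0.016)/0.97 = 2.5/0.97 = 2.578 d.
Distance = v·t = 1.1 m/s × 2.227e+05 s = 2.45e+05 m = 245 km.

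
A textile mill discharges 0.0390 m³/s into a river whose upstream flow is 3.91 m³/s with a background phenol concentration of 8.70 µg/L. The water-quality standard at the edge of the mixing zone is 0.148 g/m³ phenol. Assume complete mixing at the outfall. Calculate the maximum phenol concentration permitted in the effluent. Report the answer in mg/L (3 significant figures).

8.70 µg/L = 0.0087 mg/L.
Mass balance: 0.148·3.949 = 0.039·Cₑ + 3.91·0.0087.
Cₑ = (0.5845 − 0.03402) / 0.039 = 14.11 mg/L.

14.1 mg/L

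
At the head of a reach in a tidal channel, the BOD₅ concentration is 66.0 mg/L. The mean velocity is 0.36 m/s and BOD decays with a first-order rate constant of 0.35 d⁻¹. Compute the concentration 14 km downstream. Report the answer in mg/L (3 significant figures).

56.4 mg/L

Travel time t = 14 km / 0.36 m/s = 1.4e+04/0.36 = 3.889e+04 s = 0.4501 d.
First-order decay: C = 66.0·exp(−0.35·0.4501) = 66.0·0.8542 = 56.38 mg/L.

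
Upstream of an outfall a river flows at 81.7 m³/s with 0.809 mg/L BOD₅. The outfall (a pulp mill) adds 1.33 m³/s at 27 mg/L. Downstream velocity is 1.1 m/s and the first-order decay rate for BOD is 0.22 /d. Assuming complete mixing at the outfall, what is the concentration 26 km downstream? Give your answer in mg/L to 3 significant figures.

1.16 mg/L

After complete mixing, C₀ = (1.33·27 + 81.7·0.809) / 83.03 = 1.229 mg/L.
Travel time t = 2.6e+04 m / 1.1 m/s = 2.364e+04 s = 0.2736 d.
C = 1.229·exp(−0.22·0.2736) = 1.229·0.9416 = 1.157 mg/L.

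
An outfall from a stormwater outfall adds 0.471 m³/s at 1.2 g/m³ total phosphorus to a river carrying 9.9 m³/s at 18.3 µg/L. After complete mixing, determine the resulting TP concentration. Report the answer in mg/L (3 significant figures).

18.3 µg/L = 0.0183 mg/L.
Conservation of mass across the mixing zone: C = (0.471·1.2 + 9.9·0.0183) / (0.471 + 9.9) = 0.7464/10.37 = 0.07197 mg/L.

0.0720 mg/L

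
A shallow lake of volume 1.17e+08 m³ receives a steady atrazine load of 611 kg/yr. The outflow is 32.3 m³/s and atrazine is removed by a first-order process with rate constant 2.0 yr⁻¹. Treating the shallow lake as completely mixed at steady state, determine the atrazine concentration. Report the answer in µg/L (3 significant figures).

0.488 µg/L

Outflow Q = 32.3 m³/s × 3.156e+07 s/yr = 1.019e+09 m³/yr.
Steady-state CSTR mass balance: W = Q·C + k·V·C, so C = W/(Q + kV).
Q + kV = 1.019e+09 + 2.0·1.17e+08 = 1.253e+09 m³/yr.
C = 611/1.253e+09 = 4.875e-07 kg/m³ = 0.0004875 mg/L = 0.4875 µg/L.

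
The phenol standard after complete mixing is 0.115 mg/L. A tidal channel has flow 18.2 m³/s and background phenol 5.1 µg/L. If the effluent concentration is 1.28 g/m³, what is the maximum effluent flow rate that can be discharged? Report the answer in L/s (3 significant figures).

5.1 µg/L = 0.0051 mg/L.
Mass balance at complete mixing: C_std·(Q_w + Q_r) = Q_w·C_e + Q_r·C_b.
Rearranging, Q_w = Q_r·(C_std − C_b)/(C_e − C_std) = 18.2·(0.115 − 0.0051) / (1.28 − 0.115) = 1.717 m³/s.
= 1717 L/s.

1720 L/s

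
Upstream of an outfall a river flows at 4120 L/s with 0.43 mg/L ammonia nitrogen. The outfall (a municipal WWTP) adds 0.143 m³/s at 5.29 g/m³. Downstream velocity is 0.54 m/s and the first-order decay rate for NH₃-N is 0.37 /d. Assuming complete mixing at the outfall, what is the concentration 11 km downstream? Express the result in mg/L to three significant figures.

0.543 mg/L

4120 L/s = 4.12 m³/s.
After complete mixing, C₀ = (0.143·5.29 + 4.12·0.43) / 4.263 = 0.593 mg/L.
Travel time t = 1.1e+04 m / 0.54 m/s = 2.037e+04 s = 0.2358 d.
C = 0.593·exp(−0.37·0.2358) = 0.593·0.9165 = 0.5435 mg/L.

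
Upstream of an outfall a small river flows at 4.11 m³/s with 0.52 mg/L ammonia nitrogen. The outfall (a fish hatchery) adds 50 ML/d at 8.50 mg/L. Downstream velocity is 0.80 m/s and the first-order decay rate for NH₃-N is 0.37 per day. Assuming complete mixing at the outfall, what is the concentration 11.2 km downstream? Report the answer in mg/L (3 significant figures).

50 ML/d = 0.5787 m³/s.
After complete mixing, C₀ = (0.5787·8.5 + 4.11·0.52) / 4.689 = 1.505 mg/L.
Travel time t = 1.12e+04 m / 0.80 m/s = 1.4e+04 s = 0.162 d.
C = 1.505·exp(−0.37·0.162) = 1.505·0.9418 = 1.417 mg/L.

1.42 mg/L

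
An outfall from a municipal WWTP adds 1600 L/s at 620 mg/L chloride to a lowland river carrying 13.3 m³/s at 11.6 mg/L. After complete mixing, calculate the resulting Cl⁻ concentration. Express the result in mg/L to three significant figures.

76.9 mg/L

1600 L/s = 1.6 m³/s.
Conservation of mass across the mixing zone: C = (1.6·620 + 13.3·11.6) / (1.6 + 13.3) = 1146/14.9 = 76.93 mg/L.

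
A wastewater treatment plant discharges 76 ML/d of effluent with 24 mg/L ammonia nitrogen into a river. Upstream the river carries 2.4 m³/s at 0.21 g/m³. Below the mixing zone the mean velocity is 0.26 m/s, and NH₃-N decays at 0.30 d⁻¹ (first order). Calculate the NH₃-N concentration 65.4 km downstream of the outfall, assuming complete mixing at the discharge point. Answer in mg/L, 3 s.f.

2.75 mg/L

76 ML/d = 0.8796 m³/s.
After complete mixing, C₀ = (0.8796·24 + 2.4·0.21) / 3.28 = 6.591 mg/L.
Travel time t = 6.54e+04 m / 0.26 m/s = 2.515e+05 s = 2.911 d.
C = 6.591·exp(−0.30·2.911) = 6.591·0.4175 = 2.752 mg/L.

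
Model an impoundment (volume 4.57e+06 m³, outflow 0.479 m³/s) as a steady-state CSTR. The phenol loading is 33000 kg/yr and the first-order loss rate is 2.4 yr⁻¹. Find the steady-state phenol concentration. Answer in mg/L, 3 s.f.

1.27 mg/L

Outflow Q = 0.479 m³/s × 3.156e+07 s/yr = 1.512e+07 m³/yr.
Steady-state CSTR mass balance: W = Q·C + k·V·C, so C = W/(Q + kV).
Q + kV = 1.512e+07 + 2.4·4.57e+06 = 2.608e+07 m³/yr.
C = 33000/2.608e+07 = 0.001265 kg/m³ = 1.265 mg/L.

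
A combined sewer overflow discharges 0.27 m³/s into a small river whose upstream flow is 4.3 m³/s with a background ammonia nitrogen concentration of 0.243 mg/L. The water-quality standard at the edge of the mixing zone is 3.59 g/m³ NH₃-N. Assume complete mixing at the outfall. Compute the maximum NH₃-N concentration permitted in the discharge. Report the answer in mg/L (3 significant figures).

56.9 mg/L

Mass balance: 3.59·4.57 = 0.27·Cₑ + 4.3·0.243.
Cₑ = (16.41 − 1.045) / 0.27 = 56.89 mg/L.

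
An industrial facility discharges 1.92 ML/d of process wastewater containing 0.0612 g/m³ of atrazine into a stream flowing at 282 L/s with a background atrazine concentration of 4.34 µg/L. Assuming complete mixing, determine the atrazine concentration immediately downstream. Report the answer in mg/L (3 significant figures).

1.92 ML/d = 0.02222 m³/s.
282 L/s = 0.282 m³/s.
4.34 µg/L = 0.00434 mg/L.
Conservation of mass across the mixing zone: C = (0.02222·0.0612 + 0.282·0.00434) / (0.02222 + 0.282) = 0.002584/0.3042 = 0.008493 mg/L.

0.00849 mg/L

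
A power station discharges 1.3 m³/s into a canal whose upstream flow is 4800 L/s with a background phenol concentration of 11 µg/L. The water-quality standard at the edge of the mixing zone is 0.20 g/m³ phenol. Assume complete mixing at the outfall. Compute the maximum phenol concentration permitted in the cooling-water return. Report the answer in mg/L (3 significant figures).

4800 L/s = 4.8 m³/s.
11 µg/L = 0.011 mg/L.
Mass balance: 0.2·6.1 = 1.3·Cₑ + 4.8·0.011.
Cₑ = (1.22 − 0.0528) / 1.3 = 0.8978 mg/L.

0.898 mg/L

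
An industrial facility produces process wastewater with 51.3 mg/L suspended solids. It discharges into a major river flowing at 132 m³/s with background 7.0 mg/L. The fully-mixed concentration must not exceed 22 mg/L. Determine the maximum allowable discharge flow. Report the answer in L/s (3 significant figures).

67600 L/s

Mass balance at complete mixing: C_std·(Q_w + Q_r) = Q_w·C_e + Q_r·C_b.
Rearranging, Q_w = Q_r·(C_std − C_b)/(C_e − C_std) = 132·(22 − 7) / (51.3 − 22) = 67.58 m³/s.
= 6.758e+04 L/s.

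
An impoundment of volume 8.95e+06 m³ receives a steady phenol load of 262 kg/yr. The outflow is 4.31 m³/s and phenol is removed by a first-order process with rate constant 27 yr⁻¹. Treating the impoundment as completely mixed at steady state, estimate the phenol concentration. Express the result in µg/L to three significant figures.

0.694 µg/L

Outflow Q = 4.31 m³/s × 3.156e+07 s/yr = 1.36e+08 m³/yr.
Steady-state CSTR mass balance: W = Q·C + k·V·C, so C = W/(Q + kV).
Q + kV = 1.36e+08 + 27·8.95e+06 = 3.777e+08 m³/yr.
C = 262/3.777e+08 = 6.937e-07 kg/m³ = 0.0006937 mg/L = 0.6937 µg/L.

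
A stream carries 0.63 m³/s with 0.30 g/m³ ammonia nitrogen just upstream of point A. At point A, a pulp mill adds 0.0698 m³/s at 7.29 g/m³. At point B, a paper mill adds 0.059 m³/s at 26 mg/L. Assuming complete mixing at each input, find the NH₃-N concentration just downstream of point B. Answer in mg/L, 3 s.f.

After input A: C = (0.63·0.3 + 0.0698·7.29) / 0.6998 = 0.9972 mg/L.
After input B: C = (0.6998·0.9972 + 0.059·26) / 0.7588 = 2.941 mg/L.

2.94 mg/L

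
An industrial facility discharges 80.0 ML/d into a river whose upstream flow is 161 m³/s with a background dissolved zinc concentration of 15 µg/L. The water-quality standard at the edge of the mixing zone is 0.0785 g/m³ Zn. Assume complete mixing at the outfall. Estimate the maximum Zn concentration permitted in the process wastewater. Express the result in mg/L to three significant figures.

80.0 ML/d = 0.9259 m³/s.
15 µg/L = 0.015 mg/L.
Mass balance: 0.0785·161.9 = 0.9259·Cₑ + 161·0.015.
Cₑ = (12.71 − 2.415) / 0.9259 = 11.12 mg/L.

11.1 mg/L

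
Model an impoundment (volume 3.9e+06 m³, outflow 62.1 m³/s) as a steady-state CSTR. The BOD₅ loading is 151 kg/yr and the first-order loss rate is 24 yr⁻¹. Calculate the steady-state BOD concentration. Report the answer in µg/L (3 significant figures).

0.0735 µg/L

Outflow Q = 62.1 m³/s × 3.156e+07 s/yr = 1.96e+09 m³/yr.
Steady-state CSTR mass balance: W = Q·C + k·V·C, so C = W/(Q + kV).
Q + kV = 1.96e+09 + 24·3.9e+06 = 2.053e+09 m³/yr.
C = 151/2.053e+09 = 7.354e-08 kg/m³ = 7.354e-05 mg/L = 0.07354 µg/L.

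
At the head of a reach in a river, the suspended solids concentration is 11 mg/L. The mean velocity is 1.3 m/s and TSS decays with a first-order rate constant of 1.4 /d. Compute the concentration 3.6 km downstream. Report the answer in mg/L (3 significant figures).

Travel time t = 3.6 km / 1.3 m/s = 3600/1.3 = 2769 s = 0.03205 d.
First-order decay: C = 11·exp(−1.4·0.03205) = 11·0.9561 = 10.52 mg/L.

10.5 mg/L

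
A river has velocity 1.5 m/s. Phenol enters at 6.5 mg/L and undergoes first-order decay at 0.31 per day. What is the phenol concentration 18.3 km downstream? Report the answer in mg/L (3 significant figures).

6.22 mg/L

Travel time t = 18.3 km / 1.5 m/s = 1.83e+04/1.5 = 1.22e+04 s = 0.1412 d.
First-order decay: C = 6.5·exp(−0.31·0.1412) = 6.5·0.9572 = 6.222 mg/L.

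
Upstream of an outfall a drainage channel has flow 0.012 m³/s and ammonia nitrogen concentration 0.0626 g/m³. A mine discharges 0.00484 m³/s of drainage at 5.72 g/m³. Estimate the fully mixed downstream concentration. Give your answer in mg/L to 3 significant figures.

Conservation of mass across the mixing zone: C = (0.00484·5.72 + 0.012·0.0626) / (0.00484 + 0.012) = 0.02844/0.01684 = 1.689 mg/L.

1.69 mg/L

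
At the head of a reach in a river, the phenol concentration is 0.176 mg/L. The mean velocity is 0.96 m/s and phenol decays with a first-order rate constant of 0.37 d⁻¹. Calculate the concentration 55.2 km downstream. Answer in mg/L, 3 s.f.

Travel time t = 55.2 km / 0.96 m/s = 5.52e+04/0.96 = 5.75e+04 s = 0.6655 d.
First-order decay: C = 0.176·exp(−0.37·0.6655) = 0.176·0.7817 = 0.1376 mg/L.

0.138 mg/L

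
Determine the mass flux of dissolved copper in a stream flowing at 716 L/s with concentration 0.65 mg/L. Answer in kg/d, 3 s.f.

40.2 kg/d

716 L/s = 0.716 m³/s.
Mass flux = Q·C = 0.716 m³/s × 0.65 g/m³ = 0.4654 g/s.
= 0.4654 g/s × 86.4 = 40.21 kg/d.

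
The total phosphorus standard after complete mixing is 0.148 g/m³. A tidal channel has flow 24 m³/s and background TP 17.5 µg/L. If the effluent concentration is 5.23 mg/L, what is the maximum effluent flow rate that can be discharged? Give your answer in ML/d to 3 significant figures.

17.5 µg/L = 0.0175 mg/L.
Mass balance at complete mixing: C_std·(Q_w + Q_r) = Q_w·C_e + Q_r·C_b.
Rearranging, Q_w = Q_r·(C_std − C_b)/(C_e − C_std) = 24·(0.148 − 0.0175) / (5.23 − 0.148) = 0.6163 m³/s.
= 53.25 ML/d.

53.2 ML/d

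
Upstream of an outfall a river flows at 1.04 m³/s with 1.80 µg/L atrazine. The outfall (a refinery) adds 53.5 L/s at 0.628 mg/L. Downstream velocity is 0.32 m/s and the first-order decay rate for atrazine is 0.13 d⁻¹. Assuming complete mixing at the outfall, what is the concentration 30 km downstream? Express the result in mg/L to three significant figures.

0.0282 mg/L

53.5 L/s = 0.0535 m³/s.
1.80 µg/L = 0.0018 mg/L.
After complete mixing, C₀ = (0.0535·0.628 + 1.04·0.0018) / 1.094 = 0.03244 mg/L.
Travel time t = 3e+04 m / 0.32 m/s = 9.375e+04 s = 1.085 d.
C = 0.03244·exp(−0.13·1.085) = 0.03244·0.8684 = 0.02817 mg/L.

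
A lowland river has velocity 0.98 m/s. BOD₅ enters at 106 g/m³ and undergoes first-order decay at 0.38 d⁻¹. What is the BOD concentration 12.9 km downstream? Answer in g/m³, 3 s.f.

100 g/m³

Travel time t = 12.9 km / 0.98 m/s = 1.29e+04/0.98 = 1.316e+04 s = 0.1524 d.
First-order decay: C = 106·exp(−0.38·0.1524) = 106·0.9437 = 100 g/m³.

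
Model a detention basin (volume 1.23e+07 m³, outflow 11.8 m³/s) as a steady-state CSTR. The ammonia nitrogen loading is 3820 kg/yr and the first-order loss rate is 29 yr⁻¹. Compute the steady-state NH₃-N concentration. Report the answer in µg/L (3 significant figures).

Outflow Q = 11.8 m³/s × 3.156e+07 s/yr = 3.724e+08 m³/yr.
Steady-state CSTR mass balance: W = Q·C + k·V·C, so C = W/(Q + kV).
Q + kV = 3.724e+08 + 29·1.23e+07 = 7.291e+08 m³/yr.
C = 3820/7.291e+08 = 5.239e-06 kg/m³ = 0.005239 mg/L = 5.239 µg/L.

5.24 µg/L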